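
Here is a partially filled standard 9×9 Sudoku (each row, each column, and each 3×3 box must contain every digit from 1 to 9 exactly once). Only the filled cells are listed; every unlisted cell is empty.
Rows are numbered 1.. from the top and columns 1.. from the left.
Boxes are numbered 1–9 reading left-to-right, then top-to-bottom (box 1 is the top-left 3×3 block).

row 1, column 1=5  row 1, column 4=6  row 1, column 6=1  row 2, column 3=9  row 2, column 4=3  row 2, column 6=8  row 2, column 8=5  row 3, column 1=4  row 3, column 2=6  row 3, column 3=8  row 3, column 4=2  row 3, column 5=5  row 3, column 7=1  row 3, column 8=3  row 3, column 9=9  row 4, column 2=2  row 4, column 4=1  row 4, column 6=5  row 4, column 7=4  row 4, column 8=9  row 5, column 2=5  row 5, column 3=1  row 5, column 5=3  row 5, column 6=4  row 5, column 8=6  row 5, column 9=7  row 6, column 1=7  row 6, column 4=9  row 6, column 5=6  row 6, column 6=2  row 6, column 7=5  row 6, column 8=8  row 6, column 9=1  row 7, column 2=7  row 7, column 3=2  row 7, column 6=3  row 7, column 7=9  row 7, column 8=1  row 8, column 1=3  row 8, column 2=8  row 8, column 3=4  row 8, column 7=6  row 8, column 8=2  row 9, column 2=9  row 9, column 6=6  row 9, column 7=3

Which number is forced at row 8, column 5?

1

Cell row 8, column 5 itself could take any of {1, 7, 9} by direct elimination.
Consider where 1 can go in row 8.
row 8, column 4 is out (column 4 already has a 1).
row 8, column 6 is out (column 6 already has a 1).
row 8, column 9 is out (column 9 already has a 1).
So the only cell in row 8 that can hold 1 is row 8, column 5.
Therefore row 8, column 5 = 1.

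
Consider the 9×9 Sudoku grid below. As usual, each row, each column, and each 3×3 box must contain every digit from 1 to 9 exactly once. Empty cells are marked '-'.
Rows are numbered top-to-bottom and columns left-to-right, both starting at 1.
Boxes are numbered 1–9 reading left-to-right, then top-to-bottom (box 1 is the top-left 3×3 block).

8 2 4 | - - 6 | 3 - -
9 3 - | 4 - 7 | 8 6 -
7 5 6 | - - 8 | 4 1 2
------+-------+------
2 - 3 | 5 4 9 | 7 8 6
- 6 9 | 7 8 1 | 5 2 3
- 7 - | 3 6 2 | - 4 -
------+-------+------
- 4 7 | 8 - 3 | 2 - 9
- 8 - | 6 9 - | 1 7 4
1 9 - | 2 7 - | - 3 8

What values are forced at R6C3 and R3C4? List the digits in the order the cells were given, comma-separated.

8,9

For R6C3:
  Consider where 8 can go in box 4.
  R4C2 is out (row 4 already has a 8).
  R5C1 is out (row 5 already has a 8).
  R6C1 is out (column 1 already has a 8).
  So the only cell in box 4 that can hold 8 is R6C3.
  So R6C3 = 8.
For R3C4:
  Row 3 already contains {1, 2, 4, 5, 6, 7, 8}.
  Column 4 already contains {2, 3, 4, 5, 6, 7, 8}.
  Its 3×3 block (box 2) already contains {4, 6, 7, 8}.
  The only value from 1–9 not eliminated is 9, so R3C4 = 9.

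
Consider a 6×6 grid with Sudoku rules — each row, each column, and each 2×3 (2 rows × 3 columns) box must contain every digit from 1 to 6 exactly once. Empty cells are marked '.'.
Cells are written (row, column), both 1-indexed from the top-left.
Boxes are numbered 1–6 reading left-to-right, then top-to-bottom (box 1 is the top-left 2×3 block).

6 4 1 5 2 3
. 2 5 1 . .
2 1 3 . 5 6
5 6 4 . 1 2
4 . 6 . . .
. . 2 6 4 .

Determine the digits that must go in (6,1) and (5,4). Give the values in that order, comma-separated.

For (6,1):
  Consider where 1 can go in column 1.
  (2,1) is out (row 2 already has a 1).
  So the only cell in column 1 that can hold 1 is (6,1).
  So (6,1) = 1.
For (5,4):
  Consider where 2 can go in column 4.
  (3,4) is out (row 3 already has a 2).
  (4,4) is out (row 4 already has a 2).
  So the only cell in column 4 that can hold 2 is (5,4).
  So (5,4) = 2.

1,2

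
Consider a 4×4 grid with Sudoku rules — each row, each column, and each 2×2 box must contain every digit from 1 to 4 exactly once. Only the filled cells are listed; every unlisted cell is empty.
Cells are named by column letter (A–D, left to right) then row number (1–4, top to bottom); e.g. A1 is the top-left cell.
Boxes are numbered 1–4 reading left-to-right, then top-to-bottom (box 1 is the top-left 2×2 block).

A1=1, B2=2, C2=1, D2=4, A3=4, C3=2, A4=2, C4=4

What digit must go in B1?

4

Cell B1 itself could take any of {3, 4} by direct elimination.
Consider where 4 can go in box 1.
A2 is out (row 2 already has a 4).
So the only cell in box 1 that can hold 4 is B1.
Therefore B1 = 4.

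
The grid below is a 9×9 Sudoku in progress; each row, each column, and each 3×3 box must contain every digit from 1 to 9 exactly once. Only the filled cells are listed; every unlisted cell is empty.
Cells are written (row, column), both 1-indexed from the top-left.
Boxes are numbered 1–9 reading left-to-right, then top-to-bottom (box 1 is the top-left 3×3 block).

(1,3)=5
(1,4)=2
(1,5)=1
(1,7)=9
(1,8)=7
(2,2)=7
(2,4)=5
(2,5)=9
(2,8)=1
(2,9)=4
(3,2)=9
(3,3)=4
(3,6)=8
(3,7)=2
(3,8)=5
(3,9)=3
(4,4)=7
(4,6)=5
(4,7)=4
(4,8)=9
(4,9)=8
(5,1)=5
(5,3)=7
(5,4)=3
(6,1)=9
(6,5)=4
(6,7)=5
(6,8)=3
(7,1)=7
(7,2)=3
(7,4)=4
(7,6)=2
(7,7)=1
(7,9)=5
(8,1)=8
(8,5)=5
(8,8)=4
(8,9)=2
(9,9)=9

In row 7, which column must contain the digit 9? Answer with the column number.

3

Consider where 9 can go in row 7.
(7,5) is out (column 5 already has a 9).
(7,8) is out (column 8 already has a 9).
So the only cell in row 7 that can hold 9 is (7,3).
That is column 3.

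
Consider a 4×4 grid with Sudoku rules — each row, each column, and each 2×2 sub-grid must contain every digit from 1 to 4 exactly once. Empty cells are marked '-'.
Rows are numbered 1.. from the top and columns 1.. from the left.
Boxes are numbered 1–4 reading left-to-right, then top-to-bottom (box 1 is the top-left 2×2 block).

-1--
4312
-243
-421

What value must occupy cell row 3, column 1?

Row 3 already contains {2, 3, 4}.
Column 1 already contains {4}.
Its 2×2 block (box 3) already contains {2, 4}.
The only value from 1–4 not eliminated is 1, so row 3, column 1 = 1.

1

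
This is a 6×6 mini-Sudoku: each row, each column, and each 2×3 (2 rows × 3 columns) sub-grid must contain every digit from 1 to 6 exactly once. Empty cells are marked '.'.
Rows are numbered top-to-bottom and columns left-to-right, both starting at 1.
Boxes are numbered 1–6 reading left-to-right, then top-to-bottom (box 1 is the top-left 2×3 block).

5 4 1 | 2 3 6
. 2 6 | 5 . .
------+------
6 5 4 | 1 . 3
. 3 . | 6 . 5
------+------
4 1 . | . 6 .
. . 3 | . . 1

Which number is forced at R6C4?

Row 6 already contains {1, 3}.
Column 4 already contains {1, 2, 5, 6}.
Its 2×3 block (box 6) already contains {1, 6}.
The only value from 1–6 not eliminated is 4, so R6C4 = 4.

4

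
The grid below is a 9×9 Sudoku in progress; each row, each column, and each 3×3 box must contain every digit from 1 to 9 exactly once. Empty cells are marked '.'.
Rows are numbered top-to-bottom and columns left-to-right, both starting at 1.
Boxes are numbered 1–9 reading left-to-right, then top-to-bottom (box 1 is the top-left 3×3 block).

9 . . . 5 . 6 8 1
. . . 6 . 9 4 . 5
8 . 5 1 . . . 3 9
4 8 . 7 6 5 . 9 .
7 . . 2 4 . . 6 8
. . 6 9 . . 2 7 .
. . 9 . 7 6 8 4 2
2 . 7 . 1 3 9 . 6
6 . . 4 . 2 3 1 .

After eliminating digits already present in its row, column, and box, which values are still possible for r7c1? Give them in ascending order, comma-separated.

Row 7 already contains {2, 4, 6, 7, 8, 9}.
Column 1 already contains {2, 4, 6, 7, 8, 9}.
Its 3×3 block (box 7) already contains {2, 6, 7, 9}.
Removing those from 1–9 leaves {1, 3, 5} as the candidates for r7c1.

1,3,5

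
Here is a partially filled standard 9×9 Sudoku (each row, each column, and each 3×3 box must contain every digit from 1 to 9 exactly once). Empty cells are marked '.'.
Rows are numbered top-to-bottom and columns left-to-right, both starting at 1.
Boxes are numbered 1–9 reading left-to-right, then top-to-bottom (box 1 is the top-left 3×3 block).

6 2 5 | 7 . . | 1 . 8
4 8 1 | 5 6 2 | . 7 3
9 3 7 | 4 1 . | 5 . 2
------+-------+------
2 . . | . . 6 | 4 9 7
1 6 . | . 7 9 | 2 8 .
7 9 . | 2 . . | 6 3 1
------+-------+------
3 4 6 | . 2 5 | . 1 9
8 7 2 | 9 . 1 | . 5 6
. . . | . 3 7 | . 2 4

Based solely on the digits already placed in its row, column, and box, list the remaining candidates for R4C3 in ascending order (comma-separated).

3,8

Row 4 already contains {2, 4, 6, 7, 9}.
Column 3 already contains {1, 2, 5, 6, 7}.
Its 3×3 block (box 4) already contains {1, 2, 6, 7, 9}.
Removing those from 1–9 leaves {3, 8} as the candidates for R4C3.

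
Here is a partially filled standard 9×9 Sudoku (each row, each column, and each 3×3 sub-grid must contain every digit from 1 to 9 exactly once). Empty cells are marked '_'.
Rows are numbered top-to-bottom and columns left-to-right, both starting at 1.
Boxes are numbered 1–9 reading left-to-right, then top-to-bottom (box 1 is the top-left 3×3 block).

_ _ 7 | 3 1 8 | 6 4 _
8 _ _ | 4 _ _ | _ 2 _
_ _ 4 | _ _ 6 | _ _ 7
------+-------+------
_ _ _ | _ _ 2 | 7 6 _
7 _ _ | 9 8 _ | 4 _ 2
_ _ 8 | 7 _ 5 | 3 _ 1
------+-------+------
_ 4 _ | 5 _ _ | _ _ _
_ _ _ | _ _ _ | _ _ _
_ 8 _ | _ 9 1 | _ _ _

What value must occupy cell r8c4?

8

Cell r8c4 itself could take any of {2, 6, 8} by direct elimination.
Consider where 8 can go in box 8.
r7c5 is out (column 5 already has a 8).
r7c6 is out (column 6 already has a 8).
r8c5 is out (column 5 already has a 8).
r8c6 is out (column 6 already has a 8).
r9c4 is out (row 9 already has a 8).
So the only cell in box 8 that can hold 8 is r8c4.
Therefore r8c4 = 8.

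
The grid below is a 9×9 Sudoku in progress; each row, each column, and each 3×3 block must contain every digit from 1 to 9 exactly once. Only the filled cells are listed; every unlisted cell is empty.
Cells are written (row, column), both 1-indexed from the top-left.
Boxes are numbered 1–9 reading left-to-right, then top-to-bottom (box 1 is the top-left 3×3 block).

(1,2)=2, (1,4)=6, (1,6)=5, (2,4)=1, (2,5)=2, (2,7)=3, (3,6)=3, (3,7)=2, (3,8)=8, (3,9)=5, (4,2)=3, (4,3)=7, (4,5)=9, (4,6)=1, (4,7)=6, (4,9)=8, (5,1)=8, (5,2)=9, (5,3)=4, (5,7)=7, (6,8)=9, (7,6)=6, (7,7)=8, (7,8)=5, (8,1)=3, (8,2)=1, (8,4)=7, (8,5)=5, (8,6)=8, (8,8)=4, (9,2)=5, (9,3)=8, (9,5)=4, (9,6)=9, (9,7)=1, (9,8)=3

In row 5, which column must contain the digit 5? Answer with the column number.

Consider where 5 can go in row 5.
(5,5) is out (column 5 already has a 5).
(5,6) is out (column 6 already has a 5).
(5,8) is out (column 8 already has a 5).
(5,9) is out (column 9 already has a 5).
So the only cell in row 5 that can hold 5 is (5,4).
That is column 4.

4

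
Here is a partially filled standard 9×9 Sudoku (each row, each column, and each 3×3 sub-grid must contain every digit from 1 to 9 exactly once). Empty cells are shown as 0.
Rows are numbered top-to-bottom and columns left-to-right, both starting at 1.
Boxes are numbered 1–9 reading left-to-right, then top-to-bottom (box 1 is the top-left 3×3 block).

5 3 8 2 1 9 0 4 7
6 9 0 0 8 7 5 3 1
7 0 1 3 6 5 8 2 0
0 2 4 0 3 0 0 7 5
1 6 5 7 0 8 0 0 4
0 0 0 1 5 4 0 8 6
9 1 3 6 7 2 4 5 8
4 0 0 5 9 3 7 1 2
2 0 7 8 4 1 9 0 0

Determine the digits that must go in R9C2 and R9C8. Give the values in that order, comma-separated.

5,6

For R9C2:
  Row 9 already contains {1, 2, 4, 7, 8, 9}.
  Column 2 already contains {1, 2, 3, 6, 9}.
  Its 3×3 block (box 7) already contains {1, 2, 3, 4, 7, 9}.
  The only value from 1–9 not eliminated is 5, so R9C2 = 5.
For R9C8:
  Row 9 already contains {1, 2, 4, 7, 8, 9}.
  Column 8 already contains {1, 2, 3, 4, 5, 7, 8}.
  Its 3×3 block (box 9) already contains {1, 2, 4, 5, 7, 8, 9}.
  The only value from 1–9 not eliminated is 6, so R9C8 = 6.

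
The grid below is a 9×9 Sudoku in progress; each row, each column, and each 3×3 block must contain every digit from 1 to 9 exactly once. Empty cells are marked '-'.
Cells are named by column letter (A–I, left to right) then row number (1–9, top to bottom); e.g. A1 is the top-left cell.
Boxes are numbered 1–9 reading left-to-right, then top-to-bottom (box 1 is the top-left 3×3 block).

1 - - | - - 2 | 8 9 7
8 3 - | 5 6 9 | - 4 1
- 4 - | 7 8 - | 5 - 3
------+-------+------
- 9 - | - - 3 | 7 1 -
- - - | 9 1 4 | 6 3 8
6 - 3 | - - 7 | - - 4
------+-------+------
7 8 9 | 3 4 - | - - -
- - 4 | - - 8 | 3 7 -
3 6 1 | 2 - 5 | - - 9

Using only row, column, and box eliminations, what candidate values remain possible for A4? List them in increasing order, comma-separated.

2,4,5

Row 4 already contains {1, 3, 7, 9}.
Column A already contains {1, 3, 6, 7, 8}.
Its 3×3 block (box 4) already contains {3, 6, 9}.
Removing those from 1–9 leaves {2, 4, 5} as the candidates for A4.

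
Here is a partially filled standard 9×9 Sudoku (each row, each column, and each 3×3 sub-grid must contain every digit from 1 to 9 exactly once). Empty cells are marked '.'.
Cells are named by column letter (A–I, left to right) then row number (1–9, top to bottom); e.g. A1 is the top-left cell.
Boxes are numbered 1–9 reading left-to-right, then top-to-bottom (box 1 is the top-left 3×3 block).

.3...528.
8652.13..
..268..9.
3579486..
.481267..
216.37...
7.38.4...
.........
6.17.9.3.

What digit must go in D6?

5

Row 6 already contains {1, 2, 3, 6, 7}.
Column D already contains {1, 2, 6, 7, 8, 9}.
Its 3×3 block (box 5) already contains {1, 2, 3, 4, 6, 7, 8, 9}.
The only value from 1–9 not eliminated is 5, so D6 = 5.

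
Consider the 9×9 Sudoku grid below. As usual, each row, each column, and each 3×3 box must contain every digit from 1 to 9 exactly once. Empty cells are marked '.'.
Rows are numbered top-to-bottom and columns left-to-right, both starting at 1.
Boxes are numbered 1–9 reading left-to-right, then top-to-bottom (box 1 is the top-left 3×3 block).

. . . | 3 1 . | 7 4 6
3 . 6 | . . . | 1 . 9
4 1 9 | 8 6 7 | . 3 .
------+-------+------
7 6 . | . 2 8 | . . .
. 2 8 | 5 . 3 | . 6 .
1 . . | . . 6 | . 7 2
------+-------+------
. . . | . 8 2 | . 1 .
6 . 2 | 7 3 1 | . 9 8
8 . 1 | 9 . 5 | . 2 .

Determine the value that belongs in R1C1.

Cell R1C1 itself could take any of {2, 5} by direct elimination.
Consider where 2 can go in box 1.
R1C2 is out (column 2 already has a 2).
R1C3 is out (column 3 already has a 2).
R2C2 is out (column 2 already has a 2).
So the only cell in box 1 that can hold 2 is R1C1.
Therefore R1C1 = 2.

2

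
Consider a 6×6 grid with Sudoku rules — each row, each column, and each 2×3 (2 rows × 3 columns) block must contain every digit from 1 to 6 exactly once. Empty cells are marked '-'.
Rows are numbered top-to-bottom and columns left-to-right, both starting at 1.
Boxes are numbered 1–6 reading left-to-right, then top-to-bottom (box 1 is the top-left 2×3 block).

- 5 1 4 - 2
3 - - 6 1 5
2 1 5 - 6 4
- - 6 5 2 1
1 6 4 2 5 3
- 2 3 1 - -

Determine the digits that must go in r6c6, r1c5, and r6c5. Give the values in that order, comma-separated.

For r6c6:
  Row 6 already contains {1, 2, 3}.
  Column 6 already contains {1, 2, 3, 4, 5}.
  Its 2×3 block (box 6) already contains {1, 2, 3, 5}.
  The only value from 1–6 not eliminated is 6, so r6c6 = 6.
For r1c5:
  Row 1 already contains {1, 2, 4, 5}.
  Column 5 already contains {1, 2, 5, 6}.
  Its 2×3 block (box 2) already contains {1, 2, 4, 5, 6}.
  The only value from 1–6 not eliminated is 3, so r1c5 = 3.
For r6c5:
  Row 6 already contains {1, 2, 3}.
  Column 5 already contains {1, 2, 5, 6}.
  Its 2×3 block (box 6) already contains {1, 2, 3, 5}.
  The only value from 1–6 not eliminated is 4, so r6c5 = 4.

6,3,4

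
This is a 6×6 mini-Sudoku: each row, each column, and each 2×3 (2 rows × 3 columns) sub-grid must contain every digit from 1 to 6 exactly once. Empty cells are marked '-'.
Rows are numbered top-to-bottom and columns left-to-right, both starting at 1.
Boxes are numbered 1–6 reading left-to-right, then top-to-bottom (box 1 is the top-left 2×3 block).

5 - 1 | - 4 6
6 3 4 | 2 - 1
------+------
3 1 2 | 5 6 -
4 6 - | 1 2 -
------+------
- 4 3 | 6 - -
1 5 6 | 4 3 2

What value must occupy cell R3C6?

4

Row 3 already contains {1, 2, 3, 5, 6}.
Column 6 already contains {1, 2, 6}.
Its 2×3 block (box 4) already contains {1, 2, 5, 6}.
The only value from 1–6 not eliminated is 4, so R3C6 = 4.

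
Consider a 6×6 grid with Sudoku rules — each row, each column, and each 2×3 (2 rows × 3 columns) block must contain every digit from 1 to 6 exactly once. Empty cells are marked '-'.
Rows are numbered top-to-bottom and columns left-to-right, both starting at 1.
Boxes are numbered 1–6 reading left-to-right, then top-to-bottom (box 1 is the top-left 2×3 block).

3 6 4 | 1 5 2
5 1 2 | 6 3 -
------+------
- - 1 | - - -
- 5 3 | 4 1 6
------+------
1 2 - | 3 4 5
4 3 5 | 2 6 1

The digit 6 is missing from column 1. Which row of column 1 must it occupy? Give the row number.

3

Consider where 6 can go in column 1.
r4c1 is out (row 4 already has a 6).
So the only cell in column 1 that can hold 6 is r3c1.
That is row 3.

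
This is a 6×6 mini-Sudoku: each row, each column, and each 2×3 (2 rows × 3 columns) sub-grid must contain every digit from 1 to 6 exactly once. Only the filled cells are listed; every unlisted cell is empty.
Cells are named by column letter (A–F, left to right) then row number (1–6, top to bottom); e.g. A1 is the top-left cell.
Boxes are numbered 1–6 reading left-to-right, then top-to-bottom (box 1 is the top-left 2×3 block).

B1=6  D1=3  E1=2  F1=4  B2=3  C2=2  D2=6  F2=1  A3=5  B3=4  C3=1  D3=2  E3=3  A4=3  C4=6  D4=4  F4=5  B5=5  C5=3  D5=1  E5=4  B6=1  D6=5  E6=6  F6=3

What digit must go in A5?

6

Cell A5 itself could take any of {2, 6} by direct elimination.
Consider where 6 can go in row 5.
F5 is out (box 6 already has a 6).
So the only cell in row 5 that can hold 6 is A5.
Therefore A5 = 6.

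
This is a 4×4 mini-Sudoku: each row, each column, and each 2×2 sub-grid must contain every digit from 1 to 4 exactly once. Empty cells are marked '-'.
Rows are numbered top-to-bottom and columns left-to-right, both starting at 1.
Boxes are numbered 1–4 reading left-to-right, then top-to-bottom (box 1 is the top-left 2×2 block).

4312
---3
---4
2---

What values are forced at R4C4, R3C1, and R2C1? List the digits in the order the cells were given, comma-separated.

1,3,1

For R4C4:
  Row 4 already contains {2}.
  Column 4 already contains {2, 3, 4}.
  Its 2×2 block (box 4) already contains {4}.
  The only value from 1–4 not eliminated is 1, so R4C4 = 1.
For R3C1:
  Consider where 3 can go in column 1.
  R2C1 is out (row 2 already has a 3).
  So the only cell in column 1 that can hold 3 is R3C1.
  So R3C1 = 3.
For R2C1:
  Row 2 already contains {3}.
  Column 1 already contains {2, 4}.
  Its 2×2 block (box 1) already contains {3, 4}.
  The only value from 1–4 not eliminated is 1, so R2C1 = 1.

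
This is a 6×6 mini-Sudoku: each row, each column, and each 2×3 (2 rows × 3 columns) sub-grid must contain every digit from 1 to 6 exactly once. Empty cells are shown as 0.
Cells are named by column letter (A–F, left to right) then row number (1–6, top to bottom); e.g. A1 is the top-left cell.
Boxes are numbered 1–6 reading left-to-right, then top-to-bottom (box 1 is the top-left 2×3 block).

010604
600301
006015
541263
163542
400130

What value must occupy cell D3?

4

Row 3 already contains {1, 5, 6}.
Column D already contains {1, 2, 3, 5, 6}.
Its 2×3 block (box 4) already contains {1, 2, 3, 5, 6}.
The only value from 1–6 not eliminated is 4, so D3 = 4.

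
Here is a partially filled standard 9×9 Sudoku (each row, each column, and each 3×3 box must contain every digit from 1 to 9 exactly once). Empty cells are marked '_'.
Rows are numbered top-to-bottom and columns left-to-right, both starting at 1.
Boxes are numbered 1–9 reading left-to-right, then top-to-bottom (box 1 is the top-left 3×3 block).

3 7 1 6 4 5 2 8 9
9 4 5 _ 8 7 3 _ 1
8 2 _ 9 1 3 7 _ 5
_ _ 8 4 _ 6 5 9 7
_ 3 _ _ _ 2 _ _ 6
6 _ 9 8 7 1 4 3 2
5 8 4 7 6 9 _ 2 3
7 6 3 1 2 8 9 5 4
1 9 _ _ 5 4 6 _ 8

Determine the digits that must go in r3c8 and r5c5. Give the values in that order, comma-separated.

For r3c8:
  Consider where 4 can go in box 3.
  r2c8 is out (row 2 already has a 4).
  So the only cell in box 3 that can hold 4 is r3c8.
  So r3c8 = 4.
For r5c5:
  Row 5 already contains {2, 3, 6}.
  Column 5 already contains {1, 2, 4, 5, 6, 7, 8}.
  Its 3×3 block (box 5) already contains {1, 2, 4, 6, 7, 8}.
  The only value from 1–9 not eliminated is 9, so r5c5 = 9.

4,9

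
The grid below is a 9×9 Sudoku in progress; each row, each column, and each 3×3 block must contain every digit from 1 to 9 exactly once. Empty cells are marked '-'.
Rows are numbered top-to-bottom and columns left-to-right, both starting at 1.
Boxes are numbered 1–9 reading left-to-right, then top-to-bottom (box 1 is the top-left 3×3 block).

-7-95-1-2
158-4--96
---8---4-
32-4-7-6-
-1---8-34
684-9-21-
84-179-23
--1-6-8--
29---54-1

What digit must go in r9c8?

7

Row 9 already contains {1, 2, 4, 5, 9}.
Column 8 already contains {1, 2, 3, 4, 6, 9}.
Its 3×3 block (box 9) already contains {1, 2, 3, 4, 8}.
The only value from 1–9 not eliminated is 7, so r9c8 = 7.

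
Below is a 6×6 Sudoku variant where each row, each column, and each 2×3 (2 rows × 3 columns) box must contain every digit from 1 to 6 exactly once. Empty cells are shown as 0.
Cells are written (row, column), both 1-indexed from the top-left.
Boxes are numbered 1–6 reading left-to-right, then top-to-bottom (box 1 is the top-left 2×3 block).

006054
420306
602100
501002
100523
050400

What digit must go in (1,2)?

Cell (1,2) itself could take any of {1, 3} by direct elimination.
Consider where 1 can go in column 2.
(3,2) is out (row 3 already has a 1).
(4,2) is out (row 4 already has a 1).
(5,2) is out (row 5 already has a 1).
So the only cell in column 2 that can hold 1 is (1,2).
Therefore (1,2) = 1.

1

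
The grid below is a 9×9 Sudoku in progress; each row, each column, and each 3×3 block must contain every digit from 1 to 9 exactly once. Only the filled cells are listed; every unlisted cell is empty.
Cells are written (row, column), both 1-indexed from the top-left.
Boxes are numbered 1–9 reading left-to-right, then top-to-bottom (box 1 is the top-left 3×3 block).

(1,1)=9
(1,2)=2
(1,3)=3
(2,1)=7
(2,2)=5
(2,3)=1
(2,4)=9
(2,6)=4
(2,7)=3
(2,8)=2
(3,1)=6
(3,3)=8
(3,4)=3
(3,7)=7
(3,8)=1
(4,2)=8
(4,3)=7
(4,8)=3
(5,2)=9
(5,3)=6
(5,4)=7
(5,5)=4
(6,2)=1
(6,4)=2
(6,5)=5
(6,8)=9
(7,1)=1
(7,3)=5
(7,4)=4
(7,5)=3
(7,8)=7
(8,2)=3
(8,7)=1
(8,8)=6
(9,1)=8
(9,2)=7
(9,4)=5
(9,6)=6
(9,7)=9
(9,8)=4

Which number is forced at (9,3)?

2

Row 9 already contains {4, 5, 6, 7, 8, 9}.
Column 3 already contains {1, 3, 5, 6, 7, 8}.
Its 3×3 block (box 7) already contains {1, 3, 5, 7, 8}.
The only value from 1–9 not eliminated is 2, so (9,3) = 2.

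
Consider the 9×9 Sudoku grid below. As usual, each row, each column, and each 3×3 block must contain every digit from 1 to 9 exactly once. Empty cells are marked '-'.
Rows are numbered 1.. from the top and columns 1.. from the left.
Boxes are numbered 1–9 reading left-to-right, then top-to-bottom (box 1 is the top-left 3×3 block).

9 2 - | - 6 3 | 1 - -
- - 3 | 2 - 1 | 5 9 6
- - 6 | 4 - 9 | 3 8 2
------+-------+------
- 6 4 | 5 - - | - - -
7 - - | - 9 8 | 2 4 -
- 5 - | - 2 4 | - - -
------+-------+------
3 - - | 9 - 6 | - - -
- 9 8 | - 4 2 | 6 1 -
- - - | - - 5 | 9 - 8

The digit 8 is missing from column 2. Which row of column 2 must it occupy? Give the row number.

Consider where 8 can go in column 2.
row 3, column 2 is out (row 3 already has a 8).
row 5, column 2 is out (row 5 already has a 8).
row 7, column 2 is out (box 7 already has a 8).
row 9, column 2 is out (row 9 already has a 8).
So the only cell in column 2 that can hold 8 is row 2, column 2.
That is row 2.

2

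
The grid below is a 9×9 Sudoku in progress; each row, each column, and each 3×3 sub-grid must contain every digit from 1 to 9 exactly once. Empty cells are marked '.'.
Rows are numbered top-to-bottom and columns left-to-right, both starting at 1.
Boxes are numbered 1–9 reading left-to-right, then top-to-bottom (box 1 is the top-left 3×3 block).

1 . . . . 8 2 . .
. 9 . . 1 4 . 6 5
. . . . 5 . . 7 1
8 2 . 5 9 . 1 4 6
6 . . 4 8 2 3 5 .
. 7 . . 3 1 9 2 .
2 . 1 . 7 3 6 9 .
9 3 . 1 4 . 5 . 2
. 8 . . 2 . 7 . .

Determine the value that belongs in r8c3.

7

Cell r8c3 itself could take any of {6, 7} by direct elimination.
Consider where 7 can go in row 8.
r8c6 is out (box 8 already has a 7).
r8c8 is out (column 8 already has a 7).
So the only cell in row 8 that can hold 7 is r8c3.
Therefore r8c3 = 7.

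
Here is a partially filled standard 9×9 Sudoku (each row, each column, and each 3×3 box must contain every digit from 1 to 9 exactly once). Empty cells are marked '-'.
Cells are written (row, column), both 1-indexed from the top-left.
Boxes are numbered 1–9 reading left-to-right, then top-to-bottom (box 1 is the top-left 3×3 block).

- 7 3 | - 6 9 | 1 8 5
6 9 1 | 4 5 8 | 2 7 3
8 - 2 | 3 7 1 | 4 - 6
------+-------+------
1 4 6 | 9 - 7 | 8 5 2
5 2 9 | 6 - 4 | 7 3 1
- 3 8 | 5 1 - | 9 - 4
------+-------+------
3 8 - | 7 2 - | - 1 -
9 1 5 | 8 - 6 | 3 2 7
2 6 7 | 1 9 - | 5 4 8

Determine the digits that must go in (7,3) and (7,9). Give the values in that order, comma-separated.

4,9

For (7,3):
  Row 7 already contains {1, 2, 3, 7, 8}.
  Column 3 already contains {1, 2, 3, 5, 6, 7, 8, 9}.
  Its 3×3 block (box 7) already contains {1, 2, 3, 5, 6, 7, 8, 9}.
  The only value from 1–9 not eliminated is 4, so (7,3) = 4.
For (7,9):
  Row 7 already contains {1, 2, 3, 7, 8}.
  Column 9 already contains {1, 2, 3, 4, 5, 6, 7, 8}.
  Its 3×3 block (box 9) already contains {1, 2, 3, 4, 5, 7, 8}.
  The only value from 1–9 not eliminated is 9, so (7,9) = 9.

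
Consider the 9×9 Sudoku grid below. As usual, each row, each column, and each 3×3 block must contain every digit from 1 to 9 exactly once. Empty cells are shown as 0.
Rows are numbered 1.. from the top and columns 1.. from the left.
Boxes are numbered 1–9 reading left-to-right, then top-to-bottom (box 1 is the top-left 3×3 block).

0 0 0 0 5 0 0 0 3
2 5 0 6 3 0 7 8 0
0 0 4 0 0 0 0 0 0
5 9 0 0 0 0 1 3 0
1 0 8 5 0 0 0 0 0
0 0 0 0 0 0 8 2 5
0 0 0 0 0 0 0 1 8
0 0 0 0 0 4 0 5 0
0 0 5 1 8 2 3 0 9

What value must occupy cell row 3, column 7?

Cell row 3, column 7 itself could take any of {2, 5, 6, 9} by direct elimination.
Consider where 5 can go in box 3.
row 1, column 7 is out (row 1 already has a 5).
row 1, column 8 is out (row 1 already has a 5).
row 2, column 9 is out (row 2 already has a 5).
row 3, column 8 is out (column 8 already has a 5).
row 3, column 9 is out (column 9 already has a 5).
So the only cell in box 3 that can hold 5 is row 3, column 7.
Therefore row 3, column 7 = 5.

5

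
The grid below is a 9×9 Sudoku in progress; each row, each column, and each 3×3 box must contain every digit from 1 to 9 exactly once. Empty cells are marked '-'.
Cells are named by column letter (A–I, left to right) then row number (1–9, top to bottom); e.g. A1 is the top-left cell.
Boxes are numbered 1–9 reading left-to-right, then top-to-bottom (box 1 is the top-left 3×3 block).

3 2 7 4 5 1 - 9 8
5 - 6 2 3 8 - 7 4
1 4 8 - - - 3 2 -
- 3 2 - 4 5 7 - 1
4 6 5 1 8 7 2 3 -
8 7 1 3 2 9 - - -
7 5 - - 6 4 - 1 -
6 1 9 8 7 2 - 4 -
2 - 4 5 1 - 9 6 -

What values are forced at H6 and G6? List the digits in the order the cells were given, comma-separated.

For H6:
  Row 6 already contains {1, 2, 3, 7, 8, 9}.
  Column H already contains {1, 2, 3, 4, 6, 7, 9}.
  Its 3×3 block (box 6) already contains {1, 2, 3, 7}.
  The only value from 1–9 not eliminated is 5, so H6 = 5.
For G6:
  Consider where 4 can go in column G.
  G1 is out (row 1 already has a 4).
  G2 is out (row 2 already has a 4).
  G7 is out (row 7 already has a 4).
  G8 is out (row 8 already has a 4).
  So the only cell in column G that can hold 4 is G6.
  So G6 = 4.

5,4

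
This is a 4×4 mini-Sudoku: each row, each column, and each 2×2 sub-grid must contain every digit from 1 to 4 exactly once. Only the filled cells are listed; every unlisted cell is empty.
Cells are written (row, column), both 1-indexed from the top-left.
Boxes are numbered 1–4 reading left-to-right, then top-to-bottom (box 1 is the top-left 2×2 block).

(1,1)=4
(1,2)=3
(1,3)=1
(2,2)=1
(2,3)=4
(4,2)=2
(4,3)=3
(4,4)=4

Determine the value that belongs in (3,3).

2

Row 3 already contains {}.
Column 3 already contains {1, 3, 4}.
Its 2×2 block (box 4) already contains {3, 4}.
The only value from 1–4 not eliminated is 2, so (3,3) = 2.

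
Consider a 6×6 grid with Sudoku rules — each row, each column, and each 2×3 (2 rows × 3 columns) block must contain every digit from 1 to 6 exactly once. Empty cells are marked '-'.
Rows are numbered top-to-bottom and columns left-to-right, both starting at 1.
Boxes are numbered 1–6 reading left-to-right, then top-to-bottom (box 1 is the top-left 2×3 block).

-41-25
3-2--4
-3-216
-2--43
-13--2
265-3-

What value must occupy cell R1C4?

3

Cell R1C4 itself could take any of {3, 6} by direct elimination.
Consider where 3 can go in column 4.
R2C4 is out (row 2 already has a 3).
R4C4 is out (row 4 already has a 3).
R5C4 is out (row 5 already has a 3).
R6C4 is out (row 6 already has a 3).
So the only cell in column 4 that can hold 3 is R1C4.
Therefore R1C4 = 3.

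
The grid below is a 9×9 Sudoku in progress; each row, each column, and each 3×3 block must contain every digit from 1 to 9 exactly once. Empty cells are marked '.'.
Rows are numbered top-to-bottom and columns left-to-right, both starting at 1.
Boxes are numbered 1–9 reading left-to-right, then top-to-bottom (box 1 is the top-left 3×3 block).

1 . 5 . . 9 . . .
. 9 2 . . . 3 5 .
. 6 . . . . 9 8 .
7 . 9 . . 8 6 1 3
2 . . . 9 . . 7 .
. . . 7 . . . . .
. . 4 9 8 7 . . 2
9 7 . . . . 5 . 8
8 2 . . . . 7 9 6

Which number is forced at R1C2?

8

Cell R1C2 itself could take any of {3, 4, 8} by direct elimination.
Consider where 8 can go in box 1.
R2C1 is out (column 1 already has a 8).
R3C1 is out (row 3 already has a 8).
R3C3 is out (row 3 already has a 8).
So the only cell in box 1 that can hold 8 is R1C2.
Therefore R1C2 = 8.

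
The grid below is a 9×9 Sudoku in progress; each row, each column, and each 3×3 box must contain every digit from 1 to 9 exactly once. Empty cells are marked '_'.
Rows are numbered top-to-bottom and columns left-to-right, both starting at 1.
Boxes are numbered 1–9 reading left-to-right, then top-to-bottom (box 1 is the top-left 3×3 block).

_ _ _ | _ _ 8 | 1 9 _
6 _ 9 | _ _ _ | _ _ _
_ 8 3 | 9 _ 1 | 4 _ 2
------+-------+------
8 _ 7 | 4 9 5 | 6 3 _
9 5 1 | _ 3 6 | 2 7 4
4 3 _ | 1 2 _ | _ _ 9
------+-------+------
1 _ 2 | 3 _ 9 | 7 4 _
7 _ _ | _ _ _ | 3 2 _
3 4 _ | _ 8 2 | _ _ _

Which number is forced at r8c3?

Cell r8c3 itself could take any of {5, 6, 8} by direct elimination.
Consider where 8 can go in box 7.
r7c2 is out (column 2 already has a 8).
r8c2 is out (column 2 already has a 8).
r9c3 is out (row 9 already has a 8).
So the only cell in box 7 that can hold 8 is r8c3.
Therefore r8c3 = 8.

8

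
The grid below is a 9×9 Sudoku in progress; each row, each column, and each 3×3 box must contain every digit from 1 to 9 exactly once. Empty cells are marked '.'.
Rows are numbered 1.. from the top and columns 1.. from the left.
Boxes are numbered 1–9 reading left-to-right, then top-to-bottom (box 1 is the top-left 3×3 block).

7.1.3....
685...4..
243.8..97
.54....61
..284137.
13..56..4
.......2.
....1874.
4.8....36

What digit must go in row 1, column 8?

5

Cell row 1, column 8 itself could take any of {5, 8} by direct elimination.
Consider where 5 can go in column 8.
row 2, column 8 is out (row 2 already has a 5).
row 6, column 8 is out (row 6 already has a 5).
So the only cell in column 8 that can hold 5 is row 1, column 8.
Therefore row 1, column 8 = 5.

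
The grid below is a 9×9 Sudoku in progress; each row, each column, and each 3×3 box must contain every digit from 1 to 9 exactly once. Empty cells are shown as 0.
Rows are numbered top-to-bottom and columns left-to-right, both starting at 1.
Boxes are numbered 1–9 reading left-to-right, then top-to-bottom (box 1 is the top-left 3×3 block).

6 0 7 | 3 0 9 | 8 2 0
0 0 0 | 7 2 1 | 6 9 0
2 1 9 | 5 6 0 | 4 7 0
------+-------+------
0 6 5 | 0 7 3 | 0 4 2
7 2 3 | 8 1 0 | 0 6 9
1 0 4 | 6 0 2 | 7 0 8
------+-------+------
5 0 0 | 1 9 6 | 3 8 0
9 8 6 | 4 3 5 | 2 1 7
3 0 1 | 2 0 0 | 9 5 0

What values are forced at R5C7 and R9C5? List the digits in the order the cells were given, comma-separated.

5,8

For R5C7:
  Row 5 already contains {1, 2, 3, 6, 7, 8, 9}.
  Column 7 already contains {2, 3, 4, 6, 7, 8, 9}.
  Its 3×3 block (box 6) already contains {2, 4, 6, 7, 8, 9}.
  The only value from 1–9 not eliminated is 5, so R5C7 = 5.
For R9C5:
  Row 9 already contains {1, 2, 3, 5, 9}.
  Column 5 already contains {1, 2, 3, 6, 7, 9}.
  Its 3×3 block (box 8) already contains {1, 2, 3, 4, 5, 6, 9}.
  The only value from 1–9 not eliminated is 8, so R9C5 = 8.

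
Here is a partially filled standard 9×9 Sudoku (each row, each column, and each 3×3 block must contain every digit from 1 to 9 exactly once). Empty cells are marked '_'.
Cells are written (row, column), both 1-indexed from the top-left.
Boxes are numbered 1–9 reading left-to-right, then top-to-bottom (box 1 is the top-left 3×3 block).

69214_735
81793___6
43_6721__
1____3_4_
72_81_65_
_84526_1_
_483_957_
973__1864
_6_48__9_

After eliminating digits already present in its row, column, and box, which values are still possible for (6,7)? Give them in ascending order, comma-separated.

3,9

Row 6 already contains {1, 2, 4, 5, 6, 8}.
Column 7 already contains {1, 5, 6, 7, 8}.
Its 3×3 block (box 6) already contains {1, 4, 5, 6}.
Removing those from 1–9 leaves {3, 9} as the candidates for (6,7).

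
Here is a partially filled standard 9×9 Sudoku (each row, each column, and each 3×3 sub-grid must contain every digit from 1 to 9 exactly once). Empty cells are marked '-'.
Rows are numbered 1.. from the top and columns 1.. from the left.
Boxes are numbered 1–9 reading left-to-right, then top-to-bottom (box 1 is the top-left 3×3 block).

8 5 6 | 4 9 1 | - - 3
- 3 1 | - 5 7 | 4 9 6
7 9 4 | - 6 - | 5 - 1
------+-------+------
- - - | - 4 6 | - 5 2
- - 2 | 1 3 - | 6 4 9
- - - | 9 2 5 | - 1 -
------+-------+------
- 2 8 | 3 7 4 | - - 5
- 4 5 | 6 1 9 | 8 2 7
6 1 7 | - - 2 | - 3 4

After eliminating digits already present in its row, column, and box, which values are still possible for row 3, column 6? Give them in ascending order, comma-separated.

Row 3 already contains {1, 4, 5, 6, 7, 9}.
Column 6 already contains {1, 2, 4, 5, 6, 7, 9}.
Its 3×3 block (box 2) already contains {1, 4, 5, 6, 7, 9}.
Removing those from 1–9 leaves {3, 8} as the candidates for row 3, column 6.

3,8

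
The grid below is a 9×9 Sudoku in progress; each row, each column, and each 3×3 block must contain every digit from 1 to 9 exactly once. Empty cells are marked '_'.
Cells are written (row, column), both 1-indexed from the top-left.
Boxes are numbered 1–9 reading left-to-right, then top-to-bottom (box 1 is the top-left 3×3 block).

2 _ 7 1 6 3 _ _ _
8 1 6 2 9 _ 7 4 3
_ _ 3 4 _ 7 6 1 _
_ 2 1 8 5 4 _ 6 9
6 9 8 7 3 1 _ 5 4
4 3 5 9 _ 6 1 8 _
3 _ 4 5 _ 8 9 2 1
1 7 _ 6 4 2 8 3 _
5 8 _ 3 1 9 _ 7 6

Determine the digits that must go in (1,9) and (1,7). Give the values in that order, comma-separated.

8,5

For (1,9):
  Consider where 8 can go in row 1.
  (1,2) is out (column 2 already has a 8).
  (1,7) is out (column 7 already has a 8).
  (1,8) is out (column 8 already has a 8).
  So the only cell in row 1 that can hold 8 is (1,9).
  So (1,9) = 8.
For (1,7):
  Row 1 already contains {1, 2, 3, 6, 7}.
  Column 7 already contains {1, 6, 7, 8, 9}.
  Its 3×3 block (box 3) already contains {1, 3, 4, 6, 7}.
  The only value from 1–9 not eliminated is 5, so (1,7) = 5.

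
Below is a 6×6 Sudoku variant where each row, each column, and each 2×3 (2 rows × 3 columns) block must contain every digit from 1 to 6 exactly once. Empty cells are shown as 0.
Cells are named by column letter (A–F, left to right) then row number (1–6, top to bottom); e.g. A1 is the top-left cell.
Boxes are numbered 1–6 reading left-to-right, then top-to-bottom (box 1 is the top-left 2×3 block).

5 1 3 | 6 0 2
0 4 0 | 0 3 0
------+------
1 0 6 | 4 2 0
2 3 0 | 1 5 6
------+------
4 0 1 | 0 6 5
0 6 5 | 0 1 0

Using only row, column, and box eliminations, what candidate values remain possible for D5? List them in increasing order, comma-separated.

Row 5 already contains {1, 4, 5, 6}.
Column D already contains {1, 4, 6}.
Its 2×3 block (box 6) already contains {1, 5, 6}.
Removing those from 1–6 leaves {2, 3} as the candidates for D5.

2,3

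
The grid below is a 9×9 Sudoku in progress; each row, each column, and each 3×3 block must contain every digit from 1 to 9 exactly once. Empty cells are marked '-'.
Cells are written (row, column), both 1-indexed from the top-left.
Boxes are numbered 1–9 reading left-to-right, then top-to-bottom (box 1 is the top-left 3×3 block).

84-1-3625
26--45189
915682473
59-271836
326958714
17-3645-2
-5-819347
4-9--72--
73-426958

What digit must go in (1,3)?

Row 1 already contains {1, 2, 3, 4, 5, 6, 8}.
Column 3 already contains {5, 6, 9}.
Its 3×3 block (box 1) already contains {1, 2, 4, 5, 6, 8, 9}.
The only value from 1–9 not eliminated is 7, so (1,3) = 7.

7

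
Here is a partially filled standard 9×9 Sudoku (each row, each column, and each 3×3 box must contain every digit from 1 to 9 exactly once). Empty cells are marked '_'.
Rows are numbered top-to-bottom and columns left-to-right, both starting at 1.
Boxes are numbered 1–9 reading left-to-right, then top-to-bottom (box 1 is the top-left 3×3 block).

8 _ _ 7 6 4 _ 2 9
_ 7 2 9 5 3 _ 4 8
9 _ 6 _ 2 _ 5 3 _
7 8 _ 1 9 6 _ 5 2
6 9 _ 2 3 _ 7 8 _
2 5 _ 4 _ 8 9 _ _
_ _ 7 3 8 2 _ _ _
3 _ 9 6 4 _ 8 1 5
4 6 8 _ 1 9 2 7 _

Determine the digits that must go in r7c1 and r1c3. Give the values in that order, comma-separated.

5,5

For r7c1:
  Consider where 5 can go in box 7.
  r7c2 is out (column 2 already has a 5).
  r8c2 is out (row 8 already has a 5).
  So the only cell in box 7 that can hold 5 is r7c1.
  So r7c1 = 5.
For r1c3:
  Consider where 5 can go in row 1.
  r1c2 is out (column 2 already has a 5).
  r1c7 is out (column 7 already has a 5).
  So the only cell in row 1 that can hold 5 is r1c3.
  So r1c3 = 5.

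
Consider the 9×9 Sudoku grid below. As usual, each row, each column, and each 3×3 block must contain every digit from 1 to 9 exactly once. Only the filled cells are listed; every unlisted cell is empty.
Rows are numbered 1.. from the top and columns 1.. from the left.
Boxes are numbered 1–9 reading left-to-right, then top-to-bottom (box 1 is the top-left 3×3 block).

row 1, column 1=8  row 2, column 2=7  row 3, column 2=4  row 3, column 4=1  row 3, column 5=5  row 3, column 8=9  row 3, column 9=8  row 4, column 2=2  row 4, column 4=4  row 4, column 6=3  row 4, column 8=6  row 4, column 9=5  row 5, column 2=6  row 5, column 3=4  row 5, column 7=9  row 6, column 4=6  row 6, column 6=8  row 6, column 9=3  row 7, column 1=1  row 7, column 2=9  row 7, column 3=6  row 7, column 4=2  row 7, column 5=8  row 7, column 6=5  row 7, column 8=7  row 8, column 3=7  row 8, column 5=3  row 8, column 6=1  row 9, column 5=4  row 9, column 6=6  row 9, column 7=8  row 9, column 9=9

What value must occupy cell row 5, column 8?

Cell row 5, column 8 itself could take any of {1, 2, 8} by direct elimination.
Consider where 8 can go in column 8.
row 1, column 8 is out (row 1 already has a 8).
row 2, column 8 is out (box 3 already has a 8).
row 6, column 8 is out (row 6 already has a 8).
row 8, column 8 is out (box 9 already has a 8).
row 9, column 8 is out (row 9 already has a 8).
So the only cell in column 8 that can hold 8 is row 5, column 8.
Therefore row 5, column 8 = 8.

8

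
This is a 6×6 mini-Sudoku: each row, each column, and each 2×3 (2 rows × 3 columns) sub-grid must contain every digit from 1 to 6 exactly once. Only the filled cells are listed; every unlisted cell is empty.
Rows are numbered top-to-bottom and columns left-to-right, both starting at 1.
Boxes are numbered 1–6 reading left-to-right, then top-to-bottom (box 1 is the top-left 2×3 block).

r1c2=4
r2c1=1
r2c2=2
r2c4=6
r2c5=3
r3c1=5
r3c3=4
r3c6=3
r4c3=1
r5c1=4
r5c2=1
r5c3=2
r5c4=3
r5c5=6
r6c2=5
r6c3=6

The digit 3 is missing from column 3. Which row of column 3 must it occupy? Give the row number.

1

Consider where 3 can go in column 3.
r2c3 is out (row 2 already has a 3).
So the only cell in column 3 that can hold 3 is r1c3.
That is row 1.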